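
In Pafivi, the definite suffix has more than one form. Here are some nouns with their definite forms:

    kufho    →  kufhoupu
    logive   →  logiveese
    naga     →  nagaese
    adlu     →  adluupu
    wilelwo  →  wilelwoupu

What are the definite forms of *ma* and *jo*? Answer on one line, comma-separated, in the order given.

maese, joupu

The suffix is conditioned by the last vowel: -upu when the last vowel of the stem is a rounded vowel (*kufho*, *adlu*, *wilelwo*); -ese when the last vowel of the stem is an unrounded vowel (*logive*, *naga*).
*ma*: last vowel = /a/, an unrounded vowel → -ese → *maese*.
The last vowel of *jo* is /o/, which is a rounded vowel, so the suffix is -upu, giving *joupu*.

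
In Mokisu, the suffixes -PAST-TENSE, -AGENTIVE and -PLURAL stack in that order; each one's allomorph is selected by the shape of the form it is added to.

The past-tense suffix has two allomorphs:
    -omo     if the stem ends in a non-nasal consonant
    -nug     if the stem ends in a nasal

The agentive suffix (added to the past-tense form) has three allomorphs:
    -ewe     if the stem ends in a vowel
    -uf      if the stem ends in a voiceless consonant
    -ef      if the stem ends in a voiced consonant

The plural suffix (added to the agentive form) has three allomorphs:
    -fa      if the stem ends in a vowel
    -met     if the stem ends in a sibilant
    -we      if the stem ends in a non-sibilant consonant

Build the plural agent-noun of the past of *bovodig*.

*bovodig*: final consonant = /g/, non-nasal → -omo → *bovodigomo*.
Since the final sound of the past-tense form *bovodigomo* is /o/ (a vowel), it takes -ewe, giving *bovodigomoewe*.
The agentive form *bovodigomoewe* — final sound /e/ (a vowel) → -fa → *bovodigomoewefa*.

bovodigomoewefa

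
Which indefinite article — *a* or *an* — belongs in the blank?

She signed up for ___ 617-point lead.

a

The indefinite article is chosen by the initial *sound* of the following word, not its spelling.
The number *617* is spoken "six hundred …", beginning with /sɪks/ — a consonant sound.
So the article is *a*: She signed up for a 617-point lead.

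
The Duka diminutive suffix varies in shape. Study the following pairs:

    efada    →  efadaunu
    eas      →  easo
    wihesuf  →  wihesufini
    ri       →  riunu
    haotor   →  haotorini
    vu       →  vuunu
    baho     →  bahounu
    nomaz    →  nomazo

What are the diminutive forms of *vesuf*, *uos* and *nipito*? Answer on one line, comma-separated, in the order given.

The suffix is conditioned by the final sound: -o when the stem ends in a sibilant (*eas*, *nomaz*); -ini when the stem ends in a non-sibilant consonant (*wihesuf*, *haotor*); -unu when the stem ends in a vowel (*efada*, *ri*, *vu*, *baho*).
*vesuf* — final sound /f/ (a non-sibilant consonant) → -ini → *vesufini*.
The final sound of *uos* is /s/, which is a sibilant, so the suffix is -o, giving *uoso*.
Since the final sound of *nipito* is /o/ (a vowel), it takes -unu, giving *nipitounu*.

vesufini, uoso, nipitounu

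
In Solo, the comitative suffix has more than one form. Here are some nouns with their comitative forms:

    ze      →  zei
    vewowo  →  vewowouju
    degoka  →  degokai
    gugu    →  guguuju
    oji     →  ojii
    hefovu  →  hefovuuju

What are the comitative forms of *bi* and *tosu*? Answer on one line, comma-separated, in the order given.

The suffix is conditioned by the last vowel: -uju when the last vowel of the stem is a rounded vowel (*vewowo*, *gugu*, *hefovu*); -i when the last vowel of the stem is an unrounded vowel (*ze*, *degoka*, *oji*).
*bi*: last vowel = /i/, an unrounded vowel → -i → *bii*.
Since the last vowel of *tosu* is /u/ (a rounded vowel), it takes -uju, giving *tosuuju*.

bii, tosuuju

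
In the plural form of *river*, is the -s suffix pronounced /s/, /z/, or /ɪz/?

The stem *river* ends in a voiced non-sibilant sound.
The plural suffix surfaces as /ɪz/ after sibilants, /s/ after other voiceless consonants, and /z/ after other voiced sounds.
So the plural -s on *river* is pronounced /z/.

/z/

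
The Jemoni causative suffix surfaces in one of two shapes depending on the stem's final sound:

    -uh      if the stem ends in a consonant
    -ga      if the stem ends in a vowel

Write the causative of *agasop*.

agasopuh

The final sound of *agasop* is /p/, which is a consonant, so the suffix is -uh, giving *agasopuh*.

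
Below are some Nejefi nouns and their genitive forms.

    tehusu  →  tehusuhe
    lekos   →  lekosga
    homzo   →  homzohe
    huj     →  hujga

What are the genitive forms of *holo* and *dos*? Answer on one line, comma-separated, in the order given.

holohe, dosga

Looking at the final sound of each stem: -ga when the stem ends in a consonant (*lekos*, *huj*); -he when the stem ends in a vowel (*tehusu*, *homzo*).
The final sound of *holo* is /o/, which is a vowel, so the suffix is -he, giving *holohe*.
*dos*: final sound = /s/, a consonant → -ga → *dosga*.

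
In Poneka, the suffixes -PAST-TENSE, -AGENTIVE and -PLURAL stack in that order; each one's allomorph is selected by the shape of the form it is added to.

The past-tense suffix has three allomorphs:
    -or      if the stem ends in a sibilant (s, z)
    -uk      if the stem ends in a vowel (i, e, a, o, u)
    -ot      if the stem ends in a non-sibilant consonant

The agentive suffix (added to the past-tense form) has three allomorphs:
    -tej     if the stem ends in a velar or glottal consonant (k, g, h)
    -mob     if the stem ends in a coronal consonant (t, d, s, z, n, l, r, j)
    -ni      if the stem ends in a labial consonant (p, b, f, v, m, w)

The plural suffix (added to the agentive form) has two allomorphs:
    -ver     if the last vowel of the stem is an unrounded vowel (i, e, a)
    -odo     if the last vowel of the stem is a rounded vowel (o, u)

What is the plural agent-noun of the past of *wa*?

wauktejver

*wa*: final sound = /a/, a vowel → -uk → *wauk*.
The final consonant of the past-tense form *wauk* is /k/, which is velar/glottal, so the agentive suffix is -tej, giving *wauktej*.
The agentive form *wauktej*: last vowel = /e/, an unrounded vowel → -ver → *wauktejver*.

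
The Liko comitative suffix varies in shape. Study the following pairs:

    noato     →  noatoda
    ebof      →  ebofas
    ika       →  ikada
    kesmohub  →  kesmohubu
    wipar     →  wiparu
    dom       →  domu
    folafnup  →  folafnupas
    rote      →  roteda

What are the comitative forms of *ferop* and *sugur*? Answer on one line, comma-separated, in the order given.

feropas, suguru

Looking at the final sound of each stem: -as when the stem ends in a voiceless consonant (*ebof*, *folafnup*); -u when the stem ends in a voiced consonant (*kesmohub*, *wipar*, *dom*); -da when the stem ends in a vowel (*noato*, *ika*, *rote*).
The final sound of *ferop* is /p/, which is a voiceless consonant, so the suffix is -as, giving *feropas*.
*sugur* — final sound /r/ (a voiced consonant) → -u → *suguru*.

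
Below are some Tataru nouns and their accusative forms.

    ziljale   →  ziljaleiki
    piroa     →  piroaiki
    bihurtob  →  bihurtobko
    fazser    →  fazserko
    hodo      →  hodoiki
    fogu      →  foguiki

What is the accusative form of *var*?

varko

The pattern is consonant vs. vowel: -ko when the stem ends in a consonant (*bihurtob*, *fazser*); -iki when the stem ends in a vowel (*ziljale*, *piroa*, *hodo*, *fogu*).
*var*: final sound = /r/, a consonant → -ko → *varko*.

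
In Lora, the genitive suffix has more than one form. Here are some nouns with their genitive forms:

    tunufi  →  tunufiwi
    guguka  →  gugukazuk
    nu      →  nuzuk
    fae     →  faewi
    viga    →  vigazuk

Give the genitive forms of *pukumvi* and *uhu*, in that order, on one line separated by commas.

pukumviwi, uhuzuk

The pattern is front/back vowel harmony: -wi when the last vowel of the stem is a front vowel (*tunufi*, *fae*); -zuk when the last vowel of the stem is a back vowel (*guguka*, *nu*, *viga*).
The last vowel of *pukumvi* is /i/, which is a front vowel, so the suffix is -wi, giving *pukumviwi*.
*uhu* — last vowel /u/ (a back vowel) → -zuk → *uhuzuk*.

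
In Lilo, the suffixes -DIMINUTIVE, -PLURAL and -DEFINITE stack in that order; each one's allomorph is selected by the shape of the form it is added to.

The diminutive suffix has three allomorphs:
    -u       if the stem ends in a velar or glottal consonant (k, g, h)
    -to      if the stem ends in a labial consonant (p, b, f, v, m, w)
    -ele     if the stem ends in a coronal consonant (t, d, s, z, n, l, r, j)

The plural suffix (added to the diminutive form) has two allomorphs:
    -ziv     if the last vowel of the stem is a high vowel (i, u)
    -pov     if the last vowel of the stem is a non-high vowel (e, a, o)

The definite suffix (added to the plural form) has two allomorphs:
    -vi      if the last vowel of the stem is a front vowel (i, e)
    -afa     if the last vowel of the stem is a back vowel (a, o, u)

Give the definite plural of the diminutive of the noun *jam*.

The final consonant of *jam* is /m/, which is labial, so the diminutive suffix is -to, giving *jamto*.
The last vowel of the diminutive form *jamto* is /o/, which is a non-high vowel, so the plural suffix is -pov, giving *jamtopov*.
The plural form *jamtopov*: last vowel = /o/, a back vowel → -afa → *jamtopovafa*.

jamtopovafa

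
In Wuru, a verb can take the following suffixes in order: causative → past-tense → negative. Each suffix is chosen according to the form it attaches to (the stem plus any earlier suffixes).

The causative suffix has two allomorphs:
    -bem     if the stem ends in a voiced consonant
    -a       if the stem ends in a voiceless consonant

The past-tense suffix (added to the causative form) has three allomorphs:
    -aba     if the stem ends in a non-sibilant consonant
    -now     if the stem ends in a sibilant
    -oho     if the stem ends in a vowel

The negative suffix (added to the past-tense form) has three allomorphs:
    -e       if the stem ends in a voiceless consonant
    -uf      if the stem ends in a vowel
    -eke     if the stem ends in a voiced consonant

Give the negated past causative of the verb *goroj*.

gorojbemabauf

*goroj*: final consonant = /j/, voiced → -bem → *gorojbem*.
The final sound of the causative form *gorojbem* is /m/, which is a non-sibilant consonant, so the past-tense suffix is -aba, giving *gorojbemaba*.
Since the final sound of the past-tense form *gorojbemaba* is /a/ (a vowel), it takes -uf, giving *gorojbemabauf*.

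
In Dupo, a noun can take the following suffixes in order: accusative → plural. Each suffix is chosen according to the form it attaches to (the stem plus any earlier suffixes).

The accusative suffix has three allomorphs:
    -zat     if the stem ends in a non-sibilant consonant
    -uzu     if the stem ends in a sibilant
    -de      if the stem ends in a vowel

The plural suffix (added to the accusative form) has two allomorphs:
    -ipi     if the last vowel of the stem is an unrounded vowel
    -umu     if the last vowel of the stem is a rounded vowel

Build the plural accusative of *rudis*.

rudisuzuumu

*rudis*: final sound = /s/, a sibilant → -uzu → *rudisuzu*.
The accusative form *rudisuzu*: last vowel = /u/, a rounded vowel → -umu → *rudisuzuumu*.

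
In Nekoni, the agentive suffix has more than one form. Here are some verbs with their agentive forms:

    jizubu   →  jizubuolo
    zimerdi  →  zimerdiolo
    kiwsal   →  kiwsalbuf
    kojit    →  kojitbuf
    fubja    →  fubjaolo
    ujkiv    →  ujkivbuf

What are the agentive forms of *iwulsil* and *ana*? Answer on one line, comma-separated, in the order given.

The pattern is consonant vs. vowel: -buf when the stem ends in a consonant (*kiwsal*, *kojit*, *ujkiv*); -olo when the stem ends in a vowel (*jizubu*, *zimerdi*, *fubja*).
*iwulsil*: final sound = /l/, a consonant → -buf → *iwulsilbuf*.
The final sound of *ana* is /a/, which is a vowel, so the suffix is -olo, giving *anaolo*.

iwulsilbuf, anaolo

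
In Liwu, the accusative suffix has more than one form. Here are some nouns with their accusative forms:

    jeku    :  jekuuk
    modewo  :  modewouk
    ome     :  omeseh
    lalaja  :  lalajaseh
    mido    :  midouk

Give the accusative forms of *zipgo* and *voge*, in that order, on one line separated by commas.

The alternation tracks the last vowel of the stem — -uk when the last vowel of the stem is a rounded vowel (*jeku*, *modewo*, *mido*); -seh when the last vowel of the stem is an unrounded vowel (*ome*, *lalaja*).
*zipgo* — last vowel /o/ (a rounded vowel) → -uk → *zipgouk*.
*voge*: last vowel = /e/, an unrounded vowel → -seh → *vogeseh*.

zipgouk, vogeseh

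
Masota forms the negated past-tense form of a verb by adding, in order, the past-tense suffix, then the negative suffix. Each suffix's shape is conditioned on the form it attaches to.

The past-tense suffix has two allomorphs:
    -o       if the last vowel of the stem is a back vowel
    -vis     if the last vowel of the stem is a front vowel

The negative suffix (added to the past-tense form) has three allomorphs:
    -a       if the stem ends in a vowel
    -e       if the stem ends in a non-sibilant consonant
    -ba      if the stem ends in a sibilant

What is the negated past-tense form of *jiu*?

*jiu*: last vowel = /u/, a back vowel → -o → *jiuo*.
Since the final sound of the past-tense form *jiuo* is /o/ (a vowel), it takes -a, giving *jiuoa*.

jiuoa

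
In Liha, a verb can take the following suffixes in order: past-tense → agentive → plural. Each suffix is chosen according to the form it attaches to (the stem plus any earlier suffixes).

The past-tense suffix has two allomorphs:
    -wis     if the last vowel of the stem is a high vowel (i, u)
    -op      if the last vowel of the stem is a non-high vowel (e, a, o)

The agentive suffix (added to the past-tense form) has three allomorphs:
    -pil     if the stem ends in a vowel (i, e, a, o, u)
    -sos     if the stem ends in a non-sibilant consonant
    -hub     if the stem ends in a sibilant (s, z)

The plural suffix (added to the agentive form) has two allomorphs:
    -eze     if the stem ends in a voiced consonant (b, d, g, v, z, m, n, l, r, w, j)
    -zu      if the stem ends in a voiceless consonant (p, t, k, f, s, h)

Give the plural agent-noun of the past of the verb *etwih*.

*etwih*: last vowel = /i/, a high vowel → -wis → *etwihwis*.
The past-tense form *etwihwis*: final sound = /s/, a sibilant → -hub → *etwihwishub*.
The final consonant of the agentive form *etwihwishub* is /b/, which is voiced, so the plural suffix is -eze, giving *etwihwishubeze*.

etwihwishubeze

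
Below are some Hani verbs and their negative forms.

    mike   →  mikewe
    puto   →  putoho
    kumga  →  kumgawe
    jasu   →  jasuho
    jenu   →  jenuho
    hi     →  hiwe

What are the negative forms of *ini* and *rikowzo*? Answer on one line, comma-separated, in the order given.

The suffix is conditioned by the last vowel: -ho when the last vowel of the stem is a rounded vowel (*puto*, *jasu*, *jenu*); -we when the last vowel of the stem is an unrounded vowel (*mike*, *kumga*, *hi*).
*ini* — last vowel /i/ (an unrounded vowel) → -we → *iniwe*.
The last vowel of *rikowzo* is /o/, which is a rounded vowel, so the suffix is -ho, giving *rikowzoho*.

iniwe, rikowzoho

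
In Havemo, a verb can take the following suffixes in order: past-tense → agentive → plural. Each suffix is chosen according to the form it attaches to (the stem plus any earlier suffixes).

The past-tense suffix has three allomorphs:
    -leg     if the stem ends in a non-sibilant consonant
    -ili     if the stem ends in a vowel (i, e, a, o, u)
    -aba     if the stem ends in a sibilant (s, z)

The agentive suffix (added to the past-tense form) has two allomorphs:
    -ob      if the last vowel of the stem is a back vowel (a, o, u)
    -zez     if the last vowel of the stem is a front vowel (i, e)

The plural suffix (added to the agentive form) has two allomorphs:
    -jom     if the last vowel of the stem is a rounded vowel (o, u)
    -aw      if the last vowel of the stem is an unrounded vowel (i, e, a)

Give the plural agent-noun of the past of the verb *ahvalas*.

The final sound of *ahvalas* is /s/, which is a sibilant, so the past-tense suffix is -aba, giving *ahvalasaba*.
The past-tense form *ahvalasaba*: last vowel = /a/, a back vowel → -ob → *ahvalasabaob*.
The agentive form *ahvalasabaob* — last vowel /o/ (a rounded vowel) → -jom → *ahvalasabaobjom*.

ahvalasabaobjom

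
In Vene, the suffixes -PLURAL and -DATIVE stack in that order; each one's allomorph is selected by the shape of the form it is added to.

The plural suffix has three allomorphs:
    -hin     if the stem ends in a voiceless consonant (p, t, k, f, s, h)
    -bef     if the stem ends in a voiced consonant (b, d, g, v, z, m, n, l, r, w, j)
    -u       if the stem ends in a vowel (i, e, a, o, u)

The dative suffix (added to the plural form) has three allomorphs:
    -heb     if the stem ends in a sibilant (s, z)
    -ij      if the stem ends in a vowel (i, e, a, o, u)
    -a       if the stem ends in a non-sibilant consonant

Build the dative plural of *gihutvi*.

*gihutvi* — final sound /i/ (a vowel) → -u → *gihutviu*.
The plural form *gihutviu* — final sound /u/ (a vowel) → -ij → *gihutviuij*.

gihutviuij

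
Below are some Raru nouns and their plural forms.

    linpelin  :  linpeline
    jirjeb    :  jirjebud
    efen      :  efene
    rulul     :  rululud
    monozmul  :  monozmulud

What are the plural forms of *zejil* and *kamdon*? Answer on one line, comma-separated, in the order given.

zejilud, kamdone

The pattern is nasality of the final consonant: -e when the stem ends in a nasal (*linpelin*, *efen*); -ud when the stem ends in a non-nasal consonant (*jirjeb*, *rulul*, *monozmul*).
*zejil* — final consonant /l/ (non-nasal) → -ud → *zejilud*.
The final consonant of *kamdon* is /n/, which is a nasal, so the suffix is -e, giving *kamdone*.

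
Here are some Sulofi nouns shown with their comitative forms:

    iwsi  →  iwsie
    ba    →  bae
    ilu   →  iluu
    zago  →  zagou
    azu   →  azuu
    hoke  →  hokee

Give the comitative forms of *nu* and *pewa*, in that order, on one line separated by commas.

nuu, pewae

Looking at the last vowel of each stem: -u when the last vowel of the stem is a rounded vowel (*ilu*, *zago*, *azu*); -e when the last vowel of the stem is an unrounded vowel (*iwsi*, *ba*, *hoke*).
Since the last vowel of *nu* is /u/ (a rounded vowel), it takes -u, giving *nuu*.
*pewa*: last vowel = /a/, an unrounded vowel → -e → *pewae*.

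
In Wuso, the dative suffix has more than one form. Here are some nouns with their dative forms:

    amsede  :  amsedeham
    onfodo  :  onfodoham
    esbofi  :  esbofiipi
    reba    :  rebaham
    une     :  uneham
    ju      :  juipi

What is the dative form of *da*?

The pattern is height harmony: -ipi when the last vowel of the stem is a high vowel (*esbofi*, *ju*); -ham when the last vowel of the stem is a non-high vowel (*amsede*, *onfodo*, *reba*, *une*).
*da*: last vowel = /a/, a non-high vowel → -ham → *daham*.

daham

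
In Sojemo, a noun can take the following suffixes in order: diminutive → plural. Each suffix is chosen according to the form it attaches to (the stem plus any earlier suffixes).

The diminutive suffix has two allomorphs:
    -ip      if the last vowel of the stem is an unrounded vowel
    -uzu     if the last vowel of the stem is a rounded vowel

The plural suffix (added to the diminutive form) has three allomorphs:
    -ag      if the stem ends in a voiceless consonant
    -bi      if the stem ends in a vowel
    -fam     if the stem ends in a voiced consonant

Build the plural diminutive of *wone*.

woneipag

*wone*: last vowel = /e/, an unrounded vowel → -ip → *woneip*.
The diminutive form *woneip*: final sound = /p/, a voiceless consonant → -ag → *woneipag*.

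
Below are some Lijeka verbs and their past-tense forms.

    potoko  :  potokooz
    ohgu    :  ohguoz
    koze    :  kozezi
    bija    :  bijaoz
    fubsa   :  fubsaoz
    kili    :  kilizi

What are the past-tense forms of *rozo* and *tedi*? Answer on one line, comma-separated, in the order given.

rozooz, tedizi

The suffix is conditioned by the last vowel: -zi when the last vowel of the stem is a front vowel (*koze*, *kili*); -oz when the last vowel of the stem is a back vowel (*potoko*, *ohgu*, *bija*, *fubsa*).
*rozo*: last vowel = /o/, a back vowel → -oz → *rozooz*.
Since the last vowel of *tedi* is /i/ (a front vowel), it takes -zi, giving *tedizi*.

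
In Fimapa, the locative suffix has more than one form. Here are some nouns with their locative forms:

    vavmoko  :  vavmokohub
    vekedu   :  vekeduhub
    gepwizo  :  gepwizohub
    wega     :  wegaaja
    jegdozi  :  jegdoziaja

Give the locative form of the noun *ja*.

jaaja

The alternation tracks the last vowel of the stem — -hub when the last vowel of the stem is a rounded vowel (*vavmoko*, *vekedu*, *gepwizo*); -aja when the last vowel of the stem is an unrounded vowel (*wega*, *jegdozi*).
*ja* — last vowel /a/ (an unrounded vowel) → -aja → *jaaja*.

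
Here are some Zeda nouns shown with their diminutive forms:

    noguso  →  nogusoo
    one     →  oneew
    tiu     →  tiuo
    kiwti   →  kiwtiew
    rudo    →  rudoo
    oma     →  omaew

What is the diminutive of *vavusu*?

Looking at the last vowel of each stem: -o when the last vowel of the stem is a rounded vowel (*noguso*, *tiu*, *rudo*); -ew when the last vowel of the stem is an unrounded vowel (*one*, *kiwti*, *oma*).
*vavusu* — last vowel /u/ (a rounded vowel) → -o → *vavusuo*.

vavusuo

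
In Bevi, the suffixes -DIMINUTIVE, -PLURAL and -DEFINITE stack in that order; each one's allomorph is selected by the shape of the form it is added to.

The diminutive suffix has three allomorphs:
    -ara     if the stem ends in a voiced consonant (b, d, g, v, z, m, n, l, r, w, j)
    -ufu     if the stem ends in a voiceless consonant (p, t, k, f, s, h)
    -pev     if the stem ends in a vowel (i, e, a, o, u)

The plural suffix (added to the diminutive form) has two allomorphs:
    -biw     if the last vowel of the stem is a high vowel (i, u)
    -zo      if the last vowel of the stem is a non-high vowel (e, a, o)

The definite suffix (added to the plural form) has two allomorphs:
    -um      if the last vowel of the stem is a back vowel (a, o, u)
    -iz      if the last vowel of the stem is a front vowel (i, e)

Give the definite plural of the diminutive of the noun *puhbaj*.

puhbajarazoum

The final sound of *puhbaj* is /j/, which is a voiced consonant, so the diminutive suffix is -ara, giving *puhbajara*.
The diminutive form *puhbajara* — last vowel /a/ (a non-high vowel) → -zo → *puhbajarazo*.
The last vowel of the plural form *puhbajarazo* is /o/, which is a back vowel, so the definite suffix is -um, giving *puhbajarazoum*.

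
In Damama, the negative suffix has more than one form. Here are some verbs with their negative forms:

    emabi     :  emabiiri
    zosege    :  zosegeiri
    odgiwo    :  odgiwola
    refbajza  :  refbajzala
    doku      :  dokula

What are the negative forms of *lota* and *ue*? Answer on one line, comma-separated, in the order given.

lotala, ueiri

Looking at the last vowel of each stem: -iri when the last vowel of the stem is a front vowel (*emabi*, *zosege*); -la when the last vowel of the stem is a back vowel (*odgiwo*, *refbajza*, *doku*).
*lota* — last vowel /a/ (a back vowel) → -la → *lotala*.
*ue* — last vowel /e/ (a front vowel) → -iri → *ueiri*.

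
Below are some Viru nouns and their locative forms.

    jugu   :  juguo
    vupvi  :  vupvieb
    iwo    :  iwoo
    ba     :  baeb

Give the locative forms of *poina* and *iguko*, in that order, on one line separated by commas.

poinaeb, igukoo

Looking at the last vowel of each stem: -o when the last vowel of the stem is a rounded vowel (*jugu*, *iwo*); -eb when the last vowel of the stem is an unrounded vowel (*vupvi*, *ba*).
*poina* — last vowel /a/ (an unrounded vowel) → -eb → *poinaeb*.
*iguko*: last vowel = /o/, a rounded vowel → -o → *igukoo*.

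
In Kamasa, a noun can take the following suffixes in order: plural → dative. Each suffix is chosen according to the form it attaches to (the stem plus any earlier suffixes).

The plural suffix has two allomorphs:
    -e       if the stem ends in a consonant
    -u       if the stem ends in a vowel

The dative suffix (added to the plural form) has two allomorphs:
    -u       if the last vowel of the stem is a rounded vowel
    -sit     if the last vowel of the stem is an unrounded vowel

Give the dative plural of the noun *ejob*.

Since the final sound of *ejob* is /b/ (a consonant), it takes -e, giving *ejobe*.
The plural form *ejobe*: last vowel = /e/, an unrounded vowel → -sit → *ejobesit*.

ejobesit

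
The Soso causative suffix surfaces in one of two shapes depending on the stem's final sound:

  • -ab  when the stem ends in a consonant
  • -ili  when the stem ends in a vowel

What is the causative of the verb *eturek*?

eturekab

*eturek*: final sound = /k/, a consonant → -ab → *eturekab*.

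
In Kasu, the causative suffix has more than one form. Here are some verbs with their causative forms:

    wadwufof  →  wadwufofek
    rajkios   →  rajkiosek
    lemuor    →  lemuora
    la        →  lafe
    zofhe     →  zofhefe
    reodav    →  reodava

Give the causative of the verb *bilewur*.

bilewura

The suffix is conditioned by the final sound: -ek when the stem ends in a voiceless consonant (*wadwufof*, *rajkios*); -a when the stem ends in a voiced consonant (*lemuor*, *reodav*); -fe when the stem ends in a vowel (*la*, *zofhe*).
Since the final sound of *bilewur* is /r/ (a voiced consonant), it takes -a, giving *bilewura*.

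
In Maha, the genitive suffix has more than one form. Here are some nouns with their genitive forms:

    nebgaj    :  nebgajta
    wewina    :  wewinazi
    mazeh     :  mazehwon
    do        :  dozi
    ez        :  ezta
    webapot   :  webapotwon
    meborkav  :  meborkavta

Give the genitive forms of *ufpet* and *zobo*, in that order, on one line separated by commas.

Looking at the final sound of each stem: -won when the stem ends in a voiceless consonant (*mazeh*, *webapot*); -ta when the stem ends in a voiced consonant (*nebgaj*, *ez*, *meborkav*); -zi when the stem ends in a vowel (*wewina*, *do*).
*ufpet* — final sound /t/ (a voiceless consonant) → -won → *ufpetwon*.
*zobo* — final sound /o/ (a vowel) → -zi → *zobozi*.

ufpetwon, zobozi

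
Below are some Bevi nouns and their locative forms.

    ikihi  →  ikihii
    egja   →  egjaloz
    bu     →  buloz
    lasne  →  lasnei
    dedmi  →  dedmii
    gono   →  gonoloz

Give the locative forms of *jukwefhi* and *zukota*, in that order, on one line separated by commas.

jukwefhii, zukotaloz

The alternation tracks the last vowel of the stem — -i when the last vowel of the stem is a front vowel (*ikihi*, *lasne*, *dedmi*); -loz when the last vowel of the stem is a back vowel (*egja*, *bu*, *gono*).
*jukwefhi* — last vowel /i/ (a front vowel) → -i → *jukwefhii*.
*zukota* — last vowel /a/ (a back vowel) → -loz → *zukotaloz*.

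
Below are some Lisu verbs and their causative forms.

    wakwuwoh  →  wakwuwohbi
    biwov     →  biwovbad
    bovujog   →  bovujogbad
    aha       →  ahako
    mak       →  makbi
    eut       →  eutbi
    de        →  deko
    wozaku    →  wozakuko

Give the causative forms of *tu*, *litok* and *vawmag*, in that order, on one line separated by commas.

The suffix is conditioned by the final sound: -bi when the stem ends in a voiceless consonant (*wakwuwoh*, *mak*, *eut*); -bad when the stem ends in a voiced consonant (*biwov*, *bovujog*); -ko when the stem ends in a vowel (*aha*, *de*, *wozaku*).
Since the final sound of *tu* is /u/ (a vowel), it takes -ko, giving *tuko*.
The final sound of *litok* is /k/, which is a voiceless consonant, so the suffix is -bi, giving *litokbi*.
The final sound of *vawmag* is /g/, which is a voiced consonant, so the suffix is -bad, giving *vawmagbad*.

tuko, litokbi, vawmagbad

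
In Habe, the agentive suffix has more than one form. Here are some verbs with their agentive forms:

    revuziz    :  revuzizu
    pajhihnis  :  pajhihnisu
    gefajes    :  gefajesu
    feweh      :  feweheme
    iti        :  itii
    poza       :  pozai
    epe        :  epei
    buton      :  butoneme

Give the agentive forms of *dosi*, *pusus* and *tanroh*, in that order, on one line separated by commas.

The alternation tracks the final sound of the stem — -u when the stem ends in a sibilant (*revuziz*, *pajhihnis*, *gefajes*); -eme when the stem ends in a non-sibilant consonant (*feweh*, *buton*); -i when the stem ends in a vowel (*iti*, *poza*, *epe*).
Since the final sound of *dosi* is /i/ (a vowel), it takes -i, giving *dosii*.
*pusus*: final sound = /s/, a sibilant → -u → *pususu*.
Since the final sound of *tanroh* is /h/ (a non-sibilant consonant), it takes -eme, giving *tanroheme*.

dosii, pususu, tanroheme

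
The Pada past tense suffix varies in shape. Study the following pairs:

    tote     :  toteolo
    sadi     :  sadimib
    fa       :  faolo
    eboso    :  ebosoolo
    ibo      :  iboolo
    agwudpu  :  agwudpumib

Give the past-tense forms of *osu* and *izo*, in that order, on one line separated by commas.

osumib, izoolo

Looking at the last vowel of each stem: -mib when the last vowel of the stem is a high vowel (*sadi*, *agwudpu*); -olo when the last vowel of the stem is a non-high vowel (*tote*, *fa*, *eboso*, *ibo*).
*osu*: last vowel = /u/, a high vowel → -mib → *osumib*.
*izo* — last vowel /o/ (a non-high vowel) → -olo → *izoolo*.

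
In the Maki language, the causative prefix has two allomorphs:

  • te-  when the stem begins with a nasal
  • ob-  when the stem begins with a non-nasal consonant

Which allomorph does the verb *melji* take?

*melji*: first consonant = /m/, a nasal → te-.

te-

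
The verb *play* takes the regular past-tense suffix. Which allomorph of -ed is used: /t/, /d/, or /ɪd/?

/d/

The stem *play* ends in a voiced sound other than /d/.
The -ed suffix is realized as /ɪd/ after /t, d/; as /t/ after other voiceless consonants; and as /d/ after other voiced sounds.
So -ed on *play* is pronounced /d/.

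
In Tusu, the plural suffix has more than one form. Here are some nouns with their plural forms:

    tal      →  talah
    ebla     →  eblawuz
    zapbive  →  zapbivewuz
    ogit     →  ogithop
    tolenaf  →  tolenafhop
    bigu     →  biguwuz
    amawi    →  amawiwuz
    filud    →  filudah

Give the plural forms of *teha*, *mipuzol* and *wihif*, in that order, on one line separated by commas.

The pattern is voicing of the final sound: -hop when the stem ends in a voiceless consonant (*ogit*, *tolenaf*); -ah when the stem ends in a voiced consonant (*tal*, *filud*); -wuz when the stem ends in a vowel (*ebla*, *zapbive*, *bigu*, *amawi*).
The final sound of *teha* is /a/, which is a vowel, so the suffix is -wuz, giving *tehawuz*.
The final sound of *mipuzol* is /l/, which is a voiced consonant, so the suffix is -ah, giving *mipuzolah*.
*wihif* — final sound /f/ (a voiceless consonant) → -hop → *wihifhop*.

tehawuz, mipuzolah, wihifhop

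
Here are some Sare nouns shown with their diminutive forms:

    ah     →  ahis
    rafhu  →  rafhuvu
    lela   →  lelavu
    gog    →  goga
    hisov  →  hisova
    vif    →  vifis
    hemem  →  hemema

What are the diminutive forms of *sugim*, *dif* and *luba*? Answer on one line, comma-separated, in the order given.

The suffix is conditioned by the final sound: -is when the stem ends in a voiceless consonant (*ah*, *vif*); -a when the stem ends in a voiced consonant (*gog*, *hisov*, *hemem*); -vu when the stem ends in a vowel (*rafhu*, *lela*).
*sugim*: final sound = /m/, a voiced consonant → -a → *sugima*.
*dif* — final sound /f/ (a voiceless consonant) → -is → *difis*.
*luba*: final sound = /a/, a vowel → -vu → *lubavu*.

sugima, difis, lubavu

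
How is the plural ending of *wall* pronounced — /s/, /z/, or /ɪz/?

The stem *wall* ends in a voiced non-sibilant sound.
The plural suffix surfaces as /ɪz/ after sibilants, /s/ after other voiceless consonants, and /z/ after other voiced sounds.
So the plural -s on *wall* is pronounced /z/.

/z/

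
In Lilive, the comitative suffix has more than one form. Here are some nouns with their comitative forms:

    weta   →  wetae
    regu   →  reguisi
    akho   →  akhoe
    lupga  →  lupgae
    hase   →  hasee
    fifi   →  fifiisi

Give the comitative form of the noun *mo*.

The suffix is conditioned by the last vowel: -isi when the last vowel of the stem is a high vowel (*regu*, *fifi*); -e when the last vowel of the stem is a non-high vowel (*weta*, *akho*, *lupga*, *hase*).
Since the last vowel of *mo* is /o/ (a non-high vowel), it takes -e, giving *moe*.

moe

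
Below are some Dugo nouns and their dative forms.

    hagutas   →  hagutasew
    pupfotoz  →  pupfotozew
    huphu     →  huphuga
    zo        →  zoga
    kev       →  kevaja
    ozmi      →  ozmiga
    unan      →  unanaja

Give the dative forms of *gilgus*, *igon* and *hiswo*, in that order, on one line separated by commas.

The suffix is conditioned by the final sound: -ew when the stem ends in a sibilant (*hagutas*, *pupfotoz*); -aja when the stem ends in a non-sibilant consonant (*kev*, *unan*); -ga when the stem ends in a vowel (*huphu*, *zo*, *ozmi*).
*gilgus* — final sound /s/ (a sibilant) → -ew → *gilgusew*.
Since the final sound of *igon* is /n/ (a non-sibilant consonant), it takes -aja, giving *igonaja*.
*hiswo*: final sound = /o/, a vowel → -ga → *hiswoga*.

gilgusew, igonaja, hiswoga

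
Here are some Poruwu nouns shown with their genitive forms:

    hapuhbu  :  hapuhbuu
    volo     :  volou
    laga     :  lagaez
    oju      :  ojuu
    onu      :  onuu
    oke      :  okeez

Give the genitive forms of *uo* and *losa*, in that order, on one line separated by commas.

The suffix is conditioned by the last vowel: -u when the last vowel of the stem is a rounded vowel (*hapuhbu*, *volo*, *oju*, *onu*); -ez when the last vowel of the stem is an unrounded vowel (*laga*, *oke*).
The last vowel of *uo* is /o/, which is a rounded vowel, so the suffix is -u, giving *uou*.
Since the last vowel of *losa* is /a/ (an unrounded vowel), it takes -ez, giving *losaez*.

uou, losaez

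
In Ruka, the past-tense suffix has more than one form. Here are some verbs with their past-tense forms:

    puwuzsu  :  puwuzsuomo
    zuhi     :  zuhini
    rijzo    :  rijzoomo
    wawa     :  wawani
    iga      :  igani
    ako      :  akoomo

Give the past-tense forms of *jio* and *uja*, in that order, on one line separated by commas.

The pattern is rounding harmony: -omo when the last vowel of the stem is a rounded vowel (*puwuzsu*, *rijzo*, *ako*); -ni when the last vowel of the stem is an unrounded vowel (*zuhi*, *wawa*, *iga*).
*jio* — last vowel /o/ (a rounded vowel) → -omo → *jioomo*.
*uja* — last vowel /a/ (an unrounded vowel) → -ni → *ujani*.

jioomo, ujani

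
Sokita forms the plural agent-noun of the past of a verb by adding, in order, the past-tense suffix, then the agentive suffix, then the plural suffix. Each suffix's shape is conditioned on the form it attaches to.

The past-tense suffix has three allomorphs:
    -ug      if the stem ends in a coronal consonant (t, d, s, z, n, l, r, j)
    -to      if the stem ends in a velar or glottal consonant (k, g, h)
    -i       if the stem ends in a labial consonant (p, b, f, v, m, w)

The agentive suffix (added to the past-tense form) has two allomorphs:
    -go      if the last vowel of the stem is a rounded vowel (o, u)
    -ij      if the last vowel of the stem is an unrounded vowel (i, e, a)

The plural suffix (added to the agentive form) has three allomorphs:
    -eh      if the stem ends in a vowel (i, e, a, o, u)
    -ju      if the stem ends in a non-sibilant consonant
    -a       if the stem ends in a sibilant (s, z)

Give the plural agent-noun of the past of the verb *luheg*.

*luheg*: final consonant = /g/, velar/glottal → -to → *luhegto*.
The last vowel of the past-tense form *luhegto* is /o/, which is a rounded vowel, so the agentive suffix is -go, giving *luhegtogo*.
The agentive form *luhegtogo* — final sound /o/ (a vowel) → -eh → *luhegtogoeh*.

luhegtogoeh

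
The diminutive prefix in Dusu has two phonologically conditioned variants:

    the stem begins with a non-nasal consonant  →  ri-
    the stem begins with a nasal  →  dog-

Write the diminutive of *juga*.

rijuga

Since the first consonant of *juga* is /j/ (non-nasal), it takes ri-, giving *rijuga*.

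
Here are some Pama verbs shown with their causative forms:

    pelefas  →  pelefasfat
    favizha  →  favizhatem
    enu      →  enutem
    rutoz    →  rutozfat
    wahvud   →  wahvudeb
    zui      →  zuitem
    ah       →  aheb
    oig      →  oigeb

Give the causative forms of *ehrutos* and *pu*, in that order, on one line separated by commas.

The pattern is sibilance of the final sound: -fat when the stem ends in a sibilant (*pelefas*, *rutoz*); -eb when the stem ends in a non-sibilant consonant (*wahvud*, *ah*, *oig*); -tem when the stem ends in a vowel (*favizha*, *enu*, *zui*).
*ehrutos* — final sound /s/ (a sibilant) → -fat → *ehrutosfat*.
Since the final sound of *pu* is /u/ (a vowel), it takes -tem, giving *putem*.

ehrutosfat, putem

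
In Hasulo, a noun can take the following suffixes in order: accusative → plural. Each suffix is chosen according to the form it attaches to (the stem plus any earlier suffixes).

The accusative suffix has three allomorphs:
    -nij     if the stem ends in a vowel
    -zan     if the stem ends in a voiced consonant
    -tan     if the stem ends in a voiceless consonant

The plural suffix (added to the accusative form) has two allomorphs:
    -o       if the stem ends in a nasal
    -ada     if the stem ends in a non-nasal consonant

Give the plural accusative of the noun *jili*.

jilinijada

The final sound of *jili* is /i/, which is a vowel, so the accusative suffix is -nij, giving *jilinij*.
Since the final consonant of the accusative form *jilinij* is /j/ (non-nasal), it takes -ada, giving *jilinijada*.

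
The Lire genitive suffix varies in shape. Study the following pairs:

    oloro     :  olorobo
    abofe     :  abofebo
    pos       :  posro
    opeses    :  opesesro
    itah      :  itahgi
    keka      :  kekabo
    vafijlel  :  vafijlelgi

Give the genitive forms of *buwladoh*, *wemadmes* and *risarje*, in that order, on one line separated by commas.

buwladohgi, wemadmesro, risarjebo

Looking at the final sound of each stem: -ro when the stem ends in a sibilant (*pos*, *opeses*); -gi when the stem ends in a non-sibilant consonant (*itah*, *vafijlel*); -bo when the stem ends in a vowel (*oloro*, *abofe*, *keka*).
*buwladoh* — final sound /h/ (a non-sibilant consonant) → -gi → *buwladohgi*.
*wemadmes*: final sound = /s/, a sibilant → -ro → *wemadmesro*.
*risarje*: final sound = /e/, a vowel → -bo → *risarjebo*.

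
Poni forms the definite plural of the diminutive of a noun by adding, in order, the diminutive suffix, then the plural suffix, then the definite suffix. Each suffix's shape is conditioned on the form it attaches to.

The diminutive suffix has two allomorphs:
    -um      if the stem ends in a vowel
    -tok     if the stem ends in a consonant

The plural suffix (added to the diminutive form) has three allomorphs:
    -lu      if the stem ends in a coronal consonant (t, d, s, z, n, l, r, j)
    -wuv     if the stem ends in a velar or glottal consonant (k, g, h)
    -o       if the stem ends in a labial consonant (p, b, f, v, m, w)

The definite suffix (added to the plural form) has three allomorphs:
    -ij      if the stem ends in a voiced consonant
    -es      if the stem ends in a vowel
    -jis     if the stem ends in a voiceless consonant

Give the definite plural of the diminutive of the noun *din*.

dintokwuvij

*din* — final sound /n/ (a consonant) → -tok → *dintok*.
The final consonant of the diminutive form *dintok* is /k/, which is velar/glottal, so the plural suffix is -wuv, giving *dintokwuv*.
The plural form *dintokwuv*: final sound = /v/, a voiced consonant → -ij → *dintokwuvij*.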